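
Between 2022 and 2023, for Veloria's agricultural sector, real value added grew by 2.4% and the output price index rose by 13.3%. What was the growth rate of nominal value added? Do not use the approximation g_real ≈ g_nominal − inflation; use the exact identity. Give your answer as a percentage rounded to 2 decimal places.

16.02%

(1 + g_nom) = (1 + g_real)(1 + π) = 1.0240 × 1.1330 = 1.16019.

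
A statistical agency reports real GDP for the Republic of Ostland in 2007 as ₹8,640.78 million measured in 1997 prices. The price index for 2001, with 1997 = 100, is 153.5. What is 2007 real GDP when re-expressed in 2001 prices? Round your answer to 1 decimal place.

₹13,263.6 million

Real GDP in 2001 prices = Real GDP in 1997 prices × (P_2001/P_1997) = 8640.78 × 1.535 = 13263.60.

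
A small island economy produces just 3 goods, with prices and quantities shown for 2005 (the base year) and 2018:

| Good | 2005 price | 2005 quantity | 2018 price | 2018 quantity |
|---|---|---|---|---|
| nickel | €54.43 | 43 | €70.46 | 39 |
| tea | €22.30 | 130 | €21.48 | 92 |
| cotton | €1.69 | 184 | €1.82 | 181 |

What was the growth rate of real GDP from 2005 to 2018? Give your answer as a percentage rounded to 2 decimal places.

Real GDP 2005 = Nominal GDP 2005 = 54.43·43 + 22.30·130 + 1.69·184 = 5550.45.
Real GDP 2018 (at 2005 prices) = 54.43·39 + 22.30·92 + 1.69·181 = 4480.26.
Real growth = 4480.26/5550.45 − 1 = -0.1928.

-19.28%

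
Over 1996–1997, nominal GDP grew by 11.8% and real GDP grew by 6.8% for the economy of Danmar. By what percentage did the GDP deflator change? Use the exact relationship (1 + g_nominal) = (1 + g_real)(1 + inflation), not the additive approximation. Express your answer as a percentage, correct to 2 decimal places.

(1 + g_nom) = (1 + g_real)(1 + π), so π = 1.1180 / 1.0680 − 1 = 0.04682.

4.68%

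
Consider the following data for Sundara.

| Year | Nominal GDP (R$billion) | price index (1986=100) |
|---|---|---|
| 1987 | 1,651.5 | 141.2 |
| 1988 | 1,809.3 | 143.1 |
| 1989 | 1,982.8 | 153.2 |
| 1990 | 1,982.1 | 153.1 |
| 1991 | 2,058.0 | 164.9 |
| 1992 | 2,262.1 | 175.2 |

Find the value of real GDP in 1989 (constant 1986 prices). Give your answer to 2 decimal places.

R$1,294.26 billion

Real GDP 1989 = 1982.8 / 1.532 = 1294.26.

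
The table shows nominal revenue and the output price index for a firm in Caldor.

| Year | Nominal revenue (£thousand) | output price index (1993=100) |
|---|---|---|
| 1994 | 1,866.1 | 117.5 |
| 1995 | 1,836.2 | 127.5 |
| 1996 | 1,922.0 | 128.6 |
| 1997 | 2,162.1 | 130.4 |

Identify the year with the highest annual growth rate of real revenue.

1997

1995: real = 1836.2/1.275 = 1440.16; growth vs 1994 (1588.17) = -9.32%.
1996: real = 1922.0/1.286 = 1494.56; growth vs 1995 (1440.16) = 3.78%.
1997: real = 2162.1/1.304 = 1658.05; growth vs 1996 (1494.56) = 10.94%.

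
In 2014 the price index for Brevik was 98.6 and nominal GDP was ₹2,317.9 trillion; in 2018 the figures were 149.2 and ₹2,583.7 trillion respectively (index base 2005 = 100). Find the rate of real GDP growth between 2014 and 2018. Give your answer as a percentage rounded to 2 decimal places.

Real GDP 2014 = 2317.9 / 0.986 = 2350.81.
Real GDP 2018 = 2583.7 / 1.492 = 1731.70.
Real growth = 1731.70 / 2350.81 − 1 = -0.2634.

-26.34%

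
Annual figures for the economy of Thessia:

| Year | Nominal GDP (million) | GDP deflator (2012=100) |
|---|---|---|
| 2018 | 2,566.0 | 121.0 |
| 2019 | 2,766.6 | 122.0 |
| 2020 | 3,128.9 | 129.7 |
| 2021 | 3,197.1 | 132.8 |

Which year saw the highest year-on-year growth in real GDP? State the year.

2019: real = 2766.6/1.220 = 2267.70; growth vs 2018 (2120.66) = 6.93%.
2020: real = 3128.9/1.297 = 2412.41; growth vs 2019 (2267.70) = 6.38%.
2021: real = 3197.1/1.328 = 2407.45; growth vs 2020 (2412.41) = -0.21%.

2019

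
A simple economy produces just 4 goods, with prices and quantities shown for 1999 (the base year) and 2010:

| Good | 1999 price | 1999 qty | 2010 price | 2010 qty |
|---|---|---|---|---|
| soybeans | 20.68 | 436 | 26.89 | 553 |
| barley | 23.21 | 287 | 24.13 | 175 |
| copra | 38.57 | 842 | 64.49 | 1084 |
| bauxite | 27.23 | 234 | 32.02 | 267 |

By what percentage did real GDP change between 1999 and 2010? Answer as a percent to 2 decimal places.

Real GDP 1999 = Nominal GDP 1999 = 20.68·436 + 23.21·287 + 38.57·842 + 27.23·234 = 54525.51.
Real GDP 2010 (at 1999 prices) = 20.68·553 + 23.21·175 + 38.57·1084 + 27.23·267 = 64578.08.
Real growth = 64578.08/54525.51 − 1 = 0.1844.

18.44%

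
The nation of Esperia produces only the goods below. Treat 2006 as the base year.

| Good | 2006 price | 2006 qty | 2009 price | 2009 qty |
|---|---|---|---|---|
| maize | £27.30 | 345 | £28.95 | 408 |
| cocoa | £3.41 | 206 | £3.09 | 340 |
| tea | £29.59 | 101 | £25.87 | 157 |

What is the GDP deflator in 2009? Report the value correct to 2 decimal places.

99.88

Nominal GDP 2009 = 28.95·408 + 3.09·340 + 25.87·157 = 16923.79.
Real GDP 2009 (at 2006 prices) = 27.30·408 + 3.41·340 + 29.59·157 = 16943.43.
Deflator = Nominal/Real × 100 = 16923.79/16943.43 × 100 = 99.884.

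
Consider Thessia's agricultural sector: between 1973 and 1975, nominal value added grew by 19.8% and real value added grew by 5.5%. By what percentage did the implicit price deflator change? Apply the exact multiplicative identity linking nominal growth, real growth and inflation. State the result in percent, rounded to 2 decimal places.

13.55%

(1 + g_nom) = (1 + g_real)(1 + π), so π = 1.1980 / 1.0550 − 1 = 0.13555.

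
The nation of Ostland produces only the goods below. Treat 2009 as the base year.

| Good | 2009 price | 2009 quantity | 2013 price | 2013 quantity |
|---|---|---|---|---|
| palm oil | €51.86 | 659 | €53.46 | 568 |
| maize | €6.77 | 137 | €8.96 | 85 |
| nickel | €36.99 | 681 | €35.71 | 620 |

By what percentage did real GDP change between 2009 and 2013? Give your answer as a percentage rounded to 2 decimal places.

-12.15%

Real GDP 2009 = Nominal GDP 2009 = 51.86·659 + 6.77·137 + 36.99·681 = 60293.42.
Real GDP 2013 (at 2009 prices) = 51.86·568 + 6.77·85 + 36.99·620 = 52965.73.
Real growth = 52965.73/60293.42 − 1 = -0.1215.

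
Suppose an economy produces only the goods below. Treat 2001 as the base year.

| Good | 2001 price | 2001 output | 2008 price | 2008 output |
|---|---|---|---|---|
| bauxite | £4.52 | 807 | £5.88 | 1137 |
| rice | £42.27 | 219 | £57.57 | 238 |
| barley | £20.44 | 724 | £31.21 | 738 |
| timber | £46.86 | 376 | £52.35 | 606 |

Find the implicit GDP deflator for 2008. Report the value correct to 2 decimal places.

128.05

Nominal GDP 2008 = 5.88·1137 + 57.57·238 + 31.21·738 + 52.35·606 = 75144.30.
Real GDP 2008 (at 2001 prices) = 4.52·1137 + 42.27·238 + 20.44·738 + 46.86·606 = 58681.38.
Deflator = Nominal/Real × 100 = 75144.30/58681.38 × 100 = 128.055.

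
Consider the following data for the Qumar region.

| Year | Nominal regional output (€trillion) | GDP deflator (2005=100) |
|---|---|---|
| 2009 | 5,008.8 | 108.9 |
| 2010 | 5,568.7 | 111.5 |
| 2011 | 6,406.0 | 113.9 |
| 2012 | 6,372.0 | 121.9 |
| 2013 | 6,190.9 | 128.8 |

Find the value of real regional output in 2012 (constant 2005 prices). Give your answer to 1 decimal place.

Real regional output 2012 = 6372.0 / 1.219 = 5227.24.

€5,227.2 trillion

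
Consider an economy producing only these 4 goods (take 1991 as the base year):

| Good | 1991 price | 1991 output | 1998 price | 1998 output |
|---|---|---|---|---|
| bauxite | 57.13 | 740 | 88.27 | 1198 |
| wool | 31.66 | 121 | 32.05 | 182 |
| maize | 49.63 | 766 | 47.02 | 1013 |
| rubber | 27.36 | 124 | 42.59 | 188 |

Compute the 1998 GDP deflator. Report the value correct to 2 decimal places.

Nominal GDP 1998 = 88.27·1198 + 32.05·182 + 47.02·1013 + 42.59·188 = 167218.74.
Real GDP 1998 (at 1991 prices) = 57.13·1198 + 31.66·182 + 49.63·1013 + 27.36·188 = 129622.73.
Deflator = Nominal/Real × 100 = 167218.74/129622.73 × 100 = 129.004.

129.00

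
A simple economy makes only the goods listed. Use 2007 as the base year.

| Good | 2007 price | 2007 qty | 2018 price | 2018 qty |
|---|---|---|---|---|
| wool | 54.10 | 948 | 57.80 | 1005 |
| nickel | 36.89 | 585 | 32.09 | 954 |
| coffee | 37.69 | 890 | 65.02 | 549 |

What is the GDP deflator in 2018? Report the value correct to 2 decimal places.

112.83

Nominal GDP 2018 = 57.80·1005 + 32.09·954 + 65.02·549 = 124398.84.
Real GDP 2018 (at 2007 prices) = 54.10·1005 + 36.89·954 + 37.69·549 = 110255.37.
Deflator = Nominal/Real × 100 = 124398.84/110255.37 × 100 = 112.828.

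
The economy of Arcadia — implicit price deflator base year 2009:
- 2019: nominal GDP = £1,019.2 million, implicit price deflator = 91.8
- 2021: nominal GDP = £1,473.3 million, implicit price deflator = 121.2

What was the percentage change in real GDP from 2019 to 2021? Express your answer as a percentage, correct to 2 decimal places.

Deflate each year: 2019 → 1019.2/0.918 = 1110.24; 2021 → 1473.3/1.212 = 1215.59.
So real GDP changed by 1215.59/1110.24 − 1 = 0.0949, i.e. 9.49%.

9.49%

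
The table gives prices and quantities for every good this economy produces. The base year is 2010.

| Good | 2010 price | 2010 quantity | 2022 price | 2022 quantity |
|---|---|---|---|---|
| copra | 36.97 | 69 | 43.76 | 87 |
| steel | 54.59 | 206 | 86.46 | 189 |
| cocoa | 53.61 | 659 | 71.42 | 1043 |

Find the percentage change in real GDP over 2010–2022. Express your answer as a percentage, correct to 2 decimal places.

41.37%

Real GDP 2010 = Nominal GDP 2010 = 36.97·69 + 54.59·206 + 53.61·659 = 49125.46.
Real GDP 2022 (at 2010 prices) = 36.97·87 + 54.59·189 + 53.61·1043 = 69449.13.
Real growth = 69449.13/49125.46 − 1 = 0.4137.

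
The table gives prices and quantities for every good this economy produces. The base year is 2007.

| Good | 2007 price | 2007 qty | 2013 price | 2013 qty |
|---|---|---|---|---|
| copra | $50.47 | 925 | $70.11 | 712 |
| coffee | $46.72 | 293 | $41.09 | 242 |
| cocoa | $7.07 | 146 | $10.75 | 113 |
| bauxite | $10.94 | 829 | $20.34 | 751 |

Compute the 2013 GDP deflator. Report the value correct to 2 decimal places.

135.72

Nominal GDP 2013 = 70.11·712 + 41.09·242 + 10.75·113 + 20.34·751 = 76352.19.
Real GDP 2013 (at 2007 prices) = 50.47·712 + 46.72·242 + 7.07·113 + 10.94·751 = 56255.73.
Deflator = Nominal/Real × 100 = 76352.19/56255.73 × 100 = 135.723.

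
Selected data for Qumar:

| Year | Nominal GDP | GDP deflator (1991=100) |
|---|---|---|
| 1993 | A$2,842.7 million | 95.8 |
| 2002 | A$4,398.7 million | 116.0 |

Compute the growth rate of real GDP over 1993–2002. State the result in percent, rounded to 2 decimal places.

27.79%

Deflate each year: 1993 → 2842.7/0.958 = 2967.33; 2002 → 4398.7/1.160 = 3791.98.
So real GDP changed by 3791.98/2967.33 − 1 = 0.2779, i.e. 27.79%.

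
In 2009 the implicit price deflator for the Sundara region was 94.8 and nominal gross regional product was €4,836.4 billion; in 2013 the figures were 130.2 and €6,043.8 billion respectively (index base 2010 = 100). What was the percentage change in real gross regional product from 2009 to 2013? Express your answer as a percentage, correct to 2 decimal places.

-9.01%

Real gross regional product 2009 = 4836.4 / 0.948 = 5101.69.
Real gross regional product 2013 = 6043.8 / 1.302 = 4641.94.
Real growth = 4641.94 / 5101.69 − 1 = -0.0901.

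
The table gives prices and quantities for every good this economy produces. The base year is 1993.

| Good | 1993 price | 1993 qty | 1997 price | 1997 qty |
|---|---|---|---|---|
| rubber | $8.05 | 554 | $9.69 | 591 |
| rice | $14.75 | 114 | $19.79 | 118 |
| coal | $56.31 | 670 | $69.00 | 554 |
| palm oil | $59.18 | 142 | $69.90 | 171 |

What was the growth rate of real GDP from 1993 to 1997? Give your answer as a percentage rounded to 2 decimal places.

Real GDP 1993 = Nominal GDP 1993 = 8.05·554 + 14.75·114 + 56.31·670 + 59.18·142 = 52272.46.
Real GDP 1997 (at 1993 prices) = 8.05·591 + 14.75·118 + 56.31·554 + 59.18·171 = 47813.57.
Real growth = 47813.57/52272.46 − 1 = -0.0853.

-8.53%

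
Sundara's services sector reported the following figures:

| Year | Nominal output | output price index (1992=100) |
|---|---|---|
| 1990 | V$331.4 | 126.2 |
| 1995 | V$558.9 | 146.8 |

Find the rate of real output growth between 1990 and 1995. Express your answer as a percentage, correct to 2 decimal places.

Deflate each year: 1990 → 331.4/1.262 = 262.60; 1995 → 558.9/1.468 = 380.72.
So real output changed by 380.72/262.60 − 1 = 0.4498, i.e. 44.98%.

44.98%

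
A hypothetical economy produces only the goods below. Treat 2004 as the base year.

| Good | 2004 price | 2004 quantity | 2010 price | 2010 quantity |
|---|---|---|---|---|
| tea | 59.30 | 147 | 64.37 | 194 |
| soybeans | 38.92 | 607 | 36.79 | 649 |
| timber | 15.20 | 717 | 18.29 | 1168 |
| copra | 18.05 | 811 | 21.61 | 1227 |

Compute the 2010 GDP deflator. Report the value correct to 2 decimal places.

109.89

Nominal GDP 2010 = 64.37·194 + 36.79·649 + 18.29·1168 + 21.61·1227 = 84242.68.
Real GDP 2010 (at 2004 prices) = 59.30·194 + 38.92·649 + 15.20·1168 + 18.05·1227 = 76664.23.
Deflator = Nominal/Real × 100 = 84242.68/76664.23 × 100 = 109.885.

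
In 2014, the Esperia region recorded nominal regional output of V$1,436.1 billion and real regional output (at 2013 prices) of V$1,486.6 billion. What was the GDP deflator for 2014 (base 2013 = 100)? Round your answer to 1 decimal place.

GDP deflator = (Nominal / Real) × 100 = 1436.1 / 1486.6 × 100 = 96.60.

96.6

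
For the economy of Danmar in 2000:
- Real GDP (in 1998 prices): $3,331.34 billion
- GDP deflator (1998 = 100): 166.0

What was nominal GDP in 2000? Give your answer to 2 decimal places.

Nominal GDP = Real × (GDP deflator/100) = 3331.34 × 1.660 = 5530.02.

$5,530.02 billion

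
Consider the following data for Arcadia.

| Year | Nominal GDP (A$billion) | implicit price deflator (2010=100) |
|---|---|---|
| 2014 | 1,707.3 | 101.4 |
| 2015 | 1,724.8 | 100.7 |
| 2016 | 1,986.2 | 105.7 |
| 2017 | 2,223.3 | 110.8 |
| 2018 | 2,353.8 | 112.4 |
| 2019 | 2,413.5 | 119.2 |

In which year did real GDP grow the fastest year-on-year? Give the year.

2015: real = 1724.8/1.007 = 1712.81; growth vs 2014 (1683.73) = 1.73%.
2016: real = 1986.2/1.057 = 1879.09; growth vs 2015 (1712.81) = 9.71%.
2017: real = 2223.3/1.108 = 2006.59; growth vs 2016 (1879.09) = 6.79%.
2018: real = 2353.8/1.124 = 2094.13; growth vs 2017 (2006.59) = 4.36%.
2019: real = 2413.5/1.192 = 2024.75; growth vs 2018 (2094.13) = -3.31%.

2016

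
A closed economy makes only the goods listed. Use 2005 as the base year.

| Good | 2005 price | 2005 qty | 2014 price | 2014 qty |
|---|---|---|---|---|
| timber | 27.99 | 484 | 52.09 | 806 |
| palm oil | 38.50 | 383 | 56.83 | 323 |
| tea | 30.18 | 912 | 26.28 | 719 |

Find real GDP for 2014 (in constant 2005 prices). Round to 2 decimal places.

56694.86

Real GDP 2014 = Σ (p_2005 × q_2014) = 27.99·806 + 38.50·323 + 30.18·719 = 56694.86.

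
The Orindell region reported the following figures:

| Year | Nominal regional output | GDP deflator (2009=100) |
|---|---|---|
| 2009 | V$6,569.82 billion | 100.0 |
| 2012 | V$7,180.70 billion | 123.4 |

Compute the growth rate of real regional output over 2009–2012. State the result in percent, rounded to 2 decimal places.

Real regional output 2009 = 6569.82 / 1.000 = 6569.82.
Real regional output 2012 = 7180.70 / 1.234 = 5819.04.
Real growth = 5819.04 / 6569.82 − 1 = -0.1143.

-11.43%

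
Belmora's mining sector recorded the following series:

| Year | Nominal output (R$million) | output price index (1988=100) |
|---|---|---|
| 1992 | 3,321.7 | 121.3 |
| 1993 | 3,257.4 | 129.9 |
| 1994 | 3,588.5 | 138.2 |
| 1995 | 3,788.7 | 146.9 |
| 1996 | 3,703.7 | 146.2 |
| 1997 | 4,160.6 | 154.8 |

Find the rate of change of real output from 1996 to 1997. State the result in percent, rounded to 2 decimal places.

6.10%

Real output 1996 = 3703.7/1.462 = 2533.31.
Real output 1997 = 4160.6/1.548 = 2687.73.
Change = 2687.73/2533.31 − 1 = 0.0610.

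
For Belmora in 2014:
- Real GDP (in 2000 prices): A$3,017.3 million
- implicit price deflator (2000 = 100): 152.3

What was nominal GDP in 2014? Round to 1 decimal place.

Nominal GDP = Real × (implicit price deflator/100) = 3017.3 × 1.523 = 4595.35.

A$4,595.3 million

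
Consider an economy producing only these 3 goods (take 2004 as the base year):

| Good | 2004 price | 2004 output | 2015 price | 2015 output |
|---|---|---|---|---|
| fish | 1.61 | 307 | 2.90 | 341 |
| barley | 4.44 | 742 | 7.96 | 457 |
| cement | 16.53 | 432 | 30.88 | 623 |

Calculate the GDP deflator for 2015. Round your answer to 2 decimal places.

185.34

Nominal GDP 2015 = 2.90·341 + 7.96·457 + 30.88·623 = 23864.86.
Real GDP 2015 (at 2004 prices) = 1.61·341 + 4.44·457 + 16.53·623 = 12876.28.
Deflator = Nominal/Real × 100 = 23864.86/12876.28 × 100 = 185.340.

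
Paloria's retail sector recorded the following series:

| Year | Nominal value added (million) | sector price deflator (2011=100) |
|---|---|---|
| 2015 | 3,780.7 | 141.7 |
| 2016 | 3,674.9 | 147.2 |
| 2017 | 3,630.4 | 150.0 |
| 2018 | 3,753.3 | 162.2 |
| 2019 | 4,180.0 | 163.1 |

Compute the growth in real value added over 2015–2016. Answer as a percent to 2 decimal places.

Real value added 2015 = 3780.7/1.417 = 2668.10.
Real value added 2016 = 3674.9/1.472 = 2496.54.
Change = 2496.54/2668.10 − 1 = -0.0643.

-6.43%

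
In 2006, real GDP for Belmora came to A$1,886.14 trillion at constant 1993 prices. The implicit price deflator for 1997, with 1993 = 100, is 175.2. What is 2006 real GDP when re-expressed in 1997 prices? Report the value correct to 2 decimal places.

A$3,304.52 trillion

Real GDP in 1997 prices = Real GDP in 1993 prices × (P_1997/P_1993) = 1886.14 × 1.752 = 3304.52.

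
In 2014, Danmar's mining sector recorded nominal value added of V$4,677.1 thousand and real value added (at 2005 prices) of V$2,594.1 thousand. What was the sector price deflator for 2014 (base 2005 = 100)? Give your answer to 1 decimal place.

sector price deflator = (Nominal / Real) × 100 = 4677.1 / 2594.1 × 100 = 180.30.

180.3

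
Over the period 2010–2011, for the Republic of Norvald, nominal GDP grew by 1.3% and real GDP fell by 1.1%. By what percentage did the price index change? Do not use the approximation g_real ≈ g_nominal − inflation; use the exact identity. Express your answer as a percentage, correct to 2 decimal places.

(1 + g_nom) = (1 + g_real)(1 + π), so π = 1.0130 / 0.9890 − 1 = 0.02427.

2.43%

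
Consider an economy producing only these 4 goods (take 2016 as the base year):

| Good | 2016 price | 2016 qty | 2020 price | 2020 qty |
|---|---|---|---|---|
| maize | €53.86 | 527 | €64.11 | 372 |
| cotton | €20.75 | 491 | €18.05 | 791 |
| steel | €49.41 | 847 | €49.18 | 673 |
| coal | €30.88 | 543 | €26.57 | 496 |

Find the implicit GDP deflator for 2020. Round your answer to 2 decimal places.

99.28

Nominal GDP 2020 = 64.11·372 + 18.05·791 + 49.18·673 + 26.57·496 = 84403.33.
Real GDP 2020 (at 2016 prices) = 53.86·372 + 20.75·791 + 49.41·673 + 30.88·496 = 85018.58.
Deflator = Nominal/Real × 100 = 84403.33/85018.58 × 100 = 99.276.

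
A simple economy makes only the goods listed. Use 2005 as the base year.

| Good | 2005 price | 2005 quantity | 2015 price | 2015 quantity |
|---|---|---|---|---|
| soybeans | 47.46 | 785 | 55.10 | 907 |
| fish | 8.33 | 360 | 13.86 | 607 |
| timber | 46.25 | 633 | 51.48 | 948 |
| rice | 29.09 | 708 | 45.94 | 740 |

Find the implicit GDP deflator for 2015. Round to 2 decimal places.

Nominal GDP 2015 = 55.10·907 + 13.86·607 + 51.48·948 + 45.94·740 = 141187.36.
Real GDP 2015 (at 2005 prices) = 47.46·907 + 8.33·607 + 46.25·948 + 29.09·740 = 113474.13.
Deflator = Nominal/Real × 100 = 141187.36/113474.13 × 100 = 124.423.

124.42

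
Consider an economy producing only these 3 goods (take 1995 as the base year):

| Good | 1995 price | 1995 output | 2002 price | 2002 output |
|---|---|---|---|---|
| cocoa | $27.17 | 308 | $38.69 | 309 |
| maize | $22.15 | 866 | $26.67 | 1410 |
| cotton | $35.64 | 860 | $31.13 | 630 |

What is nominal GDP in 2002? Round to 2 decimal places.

Nominal GDP 2002 = Σ (p_2002 × q_2002) = 38.69·309 + 26.67·1410 + 31.13·630 = 69171.81.

$69171.81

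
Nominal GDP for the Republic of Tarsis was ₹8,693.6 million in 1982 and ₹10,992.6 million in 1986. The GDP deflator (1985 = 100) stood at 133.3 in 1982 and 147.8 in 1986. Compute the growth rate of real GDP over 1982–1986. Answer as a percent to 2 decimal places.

14.04%

Real GDP 1982 = 8693.6 / 1.333 = 6521.83.
Real GDP 1986 = 10992.6 / 1.478 = 7437.48.
Real growth = 7437.48 / 6521.83 − 1 = 0.1404.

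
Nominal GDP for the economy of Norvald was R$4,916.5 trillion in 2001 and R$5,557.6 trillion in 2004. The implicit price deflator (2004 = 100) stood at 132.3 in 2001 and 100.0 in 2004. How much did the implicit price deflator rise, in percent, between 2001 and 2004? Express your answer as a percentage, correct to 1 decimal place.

Price-level change = 100.0 / 132.3 − 1 = -0.2441.

-24.4%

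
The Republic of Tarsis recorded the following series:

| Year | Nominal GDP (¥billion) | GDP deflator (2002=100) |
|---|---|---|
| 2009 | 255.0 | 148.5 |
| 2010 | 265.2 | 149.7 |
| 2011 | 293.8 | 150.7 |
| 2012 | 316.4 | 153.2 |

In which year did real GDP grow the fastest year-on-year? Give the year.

2011

2010: real = 265.2/1.497 = 177.15; growth vs 2009 (171.72) = 3.16%.
2011: real = 293.8/1.507 = 194.96; growth vs 2010 (177.15) = 10.05%.
2012: real = 316.4/1.532 = 206.53; growth vs 2011 (194.96) = 5.93%.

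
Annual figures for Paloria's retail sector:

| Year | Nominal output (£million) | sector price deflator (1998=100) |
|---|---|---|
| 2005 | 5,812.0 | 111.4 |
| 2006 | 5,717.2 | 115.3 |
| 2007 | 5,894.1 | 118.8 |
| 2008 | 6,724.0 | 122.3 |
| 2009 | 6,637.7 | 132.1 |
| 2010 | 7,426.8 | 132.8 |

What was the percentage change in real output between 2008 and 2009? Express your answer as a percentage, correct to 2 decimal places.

Real output 2008 = 6724.0/1.223 = 5497.96.
Real output 2009 = 6637.7/1.321 = 5024.75.
Change = 5024.75/5497.96 − 1 = -0.0861.

-8.61%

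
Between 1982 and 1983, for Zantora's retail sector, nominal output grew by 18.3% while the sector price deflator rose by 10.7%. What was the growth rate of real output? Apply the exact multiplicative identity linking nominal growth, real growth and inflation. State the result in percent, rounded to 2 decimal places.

(1 + g_nom) = (1 + g_real)(1 + π), so g_real = 1.1830 / 1.1070 − 1 = 0.06865.

6.87%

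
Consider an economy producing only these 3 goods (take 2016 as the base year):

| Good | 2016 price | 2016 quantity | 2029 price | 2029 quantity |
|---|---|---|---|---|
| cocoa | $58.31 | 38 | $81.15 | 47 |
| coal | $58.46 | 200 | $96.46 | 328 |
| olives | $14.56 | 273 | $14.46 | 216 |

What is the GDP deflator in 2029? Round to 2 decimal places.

153.93

Nominal GDP 2029 = 81.15·47 + 96.46·328 + 14.46·216 = 38576.29.
Real GDP 2029 (at 2016 prices) = 58.31·47 + 58.46·328 + 14.56·216 = 25060.41.
Deflator = Nominal/Real × 100 = 38576.29/25060.41 × 100 = 153.933.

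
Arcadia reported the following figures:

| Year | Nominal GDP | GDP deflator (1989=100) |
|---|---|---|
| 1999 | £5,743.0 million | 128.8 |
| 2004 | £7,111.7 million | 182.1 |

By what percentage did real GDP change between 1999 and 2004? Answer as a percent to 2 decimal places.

Real GDP 1999 = 5743.0 / 1.288 = 4458.85.
Real GDP 2004 = 7111.7 / 1.821 = 3905.38.
Real growth = 3905.38 / 4458.85 − 1 = -0.1241.

-12.41%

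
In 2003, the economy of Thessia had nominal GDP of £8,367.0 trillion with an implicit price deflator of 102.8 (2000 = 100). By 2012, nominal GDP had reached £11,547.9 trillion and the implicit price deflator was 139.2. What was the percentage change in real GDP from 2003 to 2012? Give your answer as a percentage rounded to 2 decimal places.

1.93%

Deflate each year: 2003 → 8367.0/1.028 = 8139.11; 2012 → 11547.9/1.392 = 8295.91.
So real GDP changed by 8295.91/8139.11 − 1 = 0.0193, i.e. 1.93%.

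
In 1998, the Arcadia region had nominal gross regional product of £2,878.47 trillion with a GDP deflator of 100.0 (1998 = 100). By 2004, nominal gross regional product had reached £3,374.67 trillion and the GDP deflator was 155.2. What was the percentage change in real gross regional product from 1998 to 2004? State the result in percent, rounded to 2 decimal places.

Deflate each year: 1998 → 2878.47/1.000 = 2878.47; 2004 → 3374.67/1.552 = 2174.40.
So real gross regional product changed by 2174.40/2878.47 − 1 = -0.2446, i.e. -24.46%.

-24.46%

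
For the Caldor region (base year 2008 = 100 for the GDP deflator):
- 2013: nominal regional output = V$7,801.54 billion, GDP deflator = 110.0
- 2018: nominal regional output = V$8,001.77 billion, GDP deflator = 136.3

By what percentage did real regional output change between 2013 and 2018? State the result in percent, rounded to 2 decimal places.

Deflate each year: 2013 → 7801.54/1.100 = 7092.31; 2018 → 8001.77/1.363 = 5870.70.
So real regional output changed by 5870.70/7092.31 − 1 = -0.1722, i.e. -17.22%.

-17.22%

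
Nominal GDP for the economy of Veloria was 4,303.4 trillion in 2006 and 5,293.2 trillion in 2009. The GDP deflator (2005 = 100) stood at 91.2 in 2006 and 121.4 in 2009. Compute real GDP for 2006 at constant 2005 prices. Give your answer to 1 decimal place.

Real GDP = Nominal / (GDP deflator/100) = 4303.4 / 0.912 = 4718.64.

4,718.6 trillion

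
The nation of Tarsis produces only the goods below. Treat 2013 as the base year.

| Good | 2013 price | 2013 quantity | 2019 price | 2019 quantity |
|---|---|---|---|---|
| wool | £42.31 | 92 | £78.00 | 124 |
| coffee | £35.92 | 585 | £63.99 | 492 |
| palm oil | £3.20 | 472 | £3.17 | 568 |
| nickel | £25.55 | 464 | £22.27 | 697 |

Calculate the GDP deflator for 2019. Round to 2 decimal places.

Nominal GDP 2019 = 78.00·124 + 63.99·492 + 3.17·568 + 22.27·697 = 58477.83.
Real GDP 2019 (at 2013 prices) = 42.31·124 + 35.92·492 + 3.20·568 + 25.55·697 = 42545.03.
Deflator = Nominal/Real × 100 = 58477.83/42545.03 × 100 = 137.449.

137.45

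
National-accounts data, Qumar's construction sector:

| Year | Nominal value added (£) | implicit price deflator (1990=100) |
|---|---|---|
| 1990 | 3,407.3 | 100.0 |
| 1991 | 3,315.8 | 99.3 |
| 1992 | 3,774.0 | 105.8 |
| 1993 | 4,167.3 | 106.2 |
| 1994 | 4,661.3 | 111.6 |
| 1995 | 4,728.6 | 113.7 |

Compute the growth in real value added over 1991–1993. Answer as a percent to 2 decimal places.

Real value added 1991 = 3315.8/0.993 = 3339.17.
Real value added 1993 = 4167.3/1.062 = 3924.01.
Change = 3924.01/3339.17 − 1 = 0.1751.

17.51%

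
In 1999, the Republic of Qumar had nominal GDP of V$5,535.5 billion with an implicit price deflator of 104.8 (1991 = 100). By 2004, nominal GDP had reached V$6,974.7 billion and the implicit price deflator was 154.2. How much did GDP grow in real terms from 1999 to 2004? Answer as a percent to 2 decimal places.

Real GDP 1999 = 5535.5 / 1.048 = 5281.97.
Real GDP 2004 = 6974.7 / 1.542 = 4523.15.
Real growth = 4523.15 / 5281.97 − 1 = -0.1437.

-14.37%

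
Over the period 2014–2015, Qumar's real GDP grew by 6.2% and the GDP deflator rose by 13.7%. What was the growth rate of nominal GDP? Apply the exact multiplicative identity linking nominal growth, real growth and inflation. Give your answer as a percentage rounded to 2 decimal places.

(1 + g_nom) = (1 + g_real)(1 + π) = 1.0620 × 1.1370 = 1.20749.

20.75%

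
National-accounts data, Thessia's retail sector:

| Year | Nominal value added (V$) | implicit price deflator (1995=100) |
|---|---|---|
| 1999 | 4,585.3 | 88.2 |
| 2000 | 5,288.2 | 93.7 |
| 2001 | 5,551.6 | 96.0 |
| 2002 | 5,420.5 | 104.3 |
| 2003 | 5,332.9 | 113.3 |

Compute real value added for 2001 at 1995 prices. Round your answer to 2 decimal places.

Real value added 2001 = 5551.6 / 0.960 = 5782.92.

V$5,782.92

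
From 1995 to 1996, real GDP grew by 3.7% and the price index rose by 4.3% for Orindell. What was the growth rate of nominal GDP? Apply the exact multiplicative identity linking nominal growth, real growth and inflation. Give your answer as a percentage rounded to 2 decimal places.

(1 + g_nom) = (1 + g_real)(1 + π) = 1.0370 × 1.0430 = 1.08159.

8.16%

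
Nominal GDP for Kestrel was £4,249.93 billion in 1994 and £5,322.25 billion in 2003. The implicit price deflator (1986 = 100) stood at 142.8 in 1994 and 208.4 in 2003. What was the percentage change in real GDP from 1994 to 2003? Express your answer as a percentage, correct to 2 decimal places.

-14.19%

Real GDP 1994 = 4249.93 / 1.428 = 2976.14.
Real GDP 2003 = 5322.25 / 2.084 = 2553.86.
Real growth = 2553.86 / 2976.14 − 1 = -0.1419.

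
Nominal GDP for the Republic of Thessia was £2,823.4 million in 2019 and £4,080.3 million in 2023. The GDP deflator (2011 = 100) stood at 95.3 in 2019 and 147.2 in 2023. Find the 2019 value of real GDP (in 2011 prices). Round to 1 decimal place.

Real GDP = Nominal / (GDP deflator/100) = 2823.4 / 0.953 = 2962.64.

£2,962.6 million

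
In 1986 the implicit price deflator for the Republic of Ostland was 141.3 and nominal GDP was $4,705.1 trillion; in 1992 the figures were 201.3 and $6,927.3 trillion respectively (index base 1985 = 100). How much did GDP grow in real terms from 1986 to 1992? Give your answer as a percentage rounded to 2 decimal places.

3.35%

Real GDP 1986 = 4705.1 / 1.413 = 3329.87.
Real GDP 1992 = 6927.3 / 2.013 = 3441.28.
Real growth = 3441.28 / 3329.87 − 1 = 0.0335.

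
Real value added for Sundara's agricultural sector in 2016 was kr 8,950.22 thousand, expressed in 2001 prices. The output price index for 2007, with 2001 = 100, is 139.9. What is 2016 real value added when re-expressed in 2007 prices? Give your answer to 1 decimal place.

kr 12,521.4 thousand

Real value added in 2007 prices = Real value added in 2001 prices × (P_2007/P_2001) = 8950.22 × 1.399 = 12521.36.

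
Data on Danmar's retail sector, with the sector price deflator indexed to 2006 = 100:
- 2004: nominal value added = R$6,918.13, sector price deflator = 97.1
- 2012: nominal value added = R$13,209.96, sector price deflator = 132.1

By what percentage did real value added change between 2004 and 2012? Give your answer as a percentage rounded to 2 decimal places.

Real value added 2004 = 6918.13 / 0.971 = 7124.75.
Real value added 2012 = 13209.96 / 1.321 = 9999.97.
Real growth = 9999.97 / 7124.75 − 1 = 0.4036.

40.36%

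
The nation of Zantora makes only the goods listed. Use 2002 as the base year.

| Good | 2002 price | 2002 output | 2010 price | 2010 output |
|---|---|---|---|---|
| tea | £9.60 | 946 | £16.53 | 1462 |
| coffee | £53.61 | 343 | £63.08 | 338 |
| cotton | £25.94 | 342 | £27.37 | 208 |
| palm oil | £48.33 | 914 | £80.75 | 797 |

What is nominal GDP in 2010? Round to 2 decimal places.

£115538.61

Nominal GDP 2010 = Σ (p_2010 × q_2010) = 16.53·1462 + 63.08·338 + 27.37·208 + 80.75·797 = 115538.61.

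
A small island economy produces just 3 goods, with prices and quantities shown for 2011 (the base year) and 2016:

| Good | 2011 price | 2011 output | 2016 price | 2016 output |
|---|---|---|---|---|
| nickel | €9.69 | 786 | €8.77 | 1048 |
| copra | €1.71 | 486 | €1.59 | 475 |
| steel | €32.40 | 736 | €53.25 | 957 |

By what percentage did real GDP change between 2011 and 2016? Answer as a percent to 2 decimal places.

29.98%

Real GDP 2011 = Nominal GDP 2011 = 9.69·786 + 1.71·486 + 32.40·736 = 32293.80.
Real GDP 2016 (at 2011 prices) = 9.69·1048 + 1.71·475 + 32.40·957 = 41974.17.
Real growth = 41974.17/32293.80 − 1 = 0.2998.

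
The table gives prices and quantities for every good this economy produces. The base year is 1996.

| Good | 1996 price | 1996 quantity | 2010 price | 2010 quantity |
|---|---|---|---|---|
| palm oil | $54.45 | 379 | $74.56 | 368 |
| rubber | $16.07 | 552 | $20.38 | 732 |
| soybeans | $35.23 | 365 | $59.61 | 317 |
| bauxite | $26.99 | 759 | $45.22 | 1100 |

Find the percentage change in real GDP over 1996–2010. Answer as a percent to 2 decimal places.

Real GDP 1996 = Nominal GDP 1996 = 54.45·379 + 16.07·552 + 35.23·365 + 26.99·759 = 62851.55.
Real GDP 2010 (at 1996 prices) = 54.45·368 + 16.07·732 + 35.23·317 + 26.99·1100 = 72657.75.
Real growth = 72657.75/62851.55 − 1 = 0.1560.

15.60%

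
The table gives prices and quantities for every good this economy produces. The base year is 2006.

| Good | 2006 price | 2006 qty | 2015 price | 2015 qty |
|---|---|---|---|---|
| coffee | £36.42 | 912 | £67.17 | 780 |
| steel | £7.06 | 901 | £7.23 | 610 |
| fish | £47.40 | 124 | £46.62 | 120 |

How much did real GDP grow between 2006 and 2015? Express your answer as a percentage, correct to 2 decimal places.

-15.51%

Real GDP 2006 = Nominal GDP 2006 = 36.42·912 + 7.06·901 + 47.40·124 = 45453.70.
Real GDP 2015 (at 2006 prices) = 36.42·780 + 7.06·610 + 47.40·120 = 38402.20.
Real growth = 38402.20/45453.70 − 1 = -0.1551.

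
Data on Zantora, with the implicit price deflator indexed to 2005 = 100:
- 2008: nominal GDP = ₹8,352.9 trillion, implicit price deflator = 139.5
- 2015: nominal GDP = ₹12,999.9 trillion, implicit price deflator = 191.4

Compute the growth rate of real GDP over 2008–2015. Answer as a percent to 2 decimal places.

13.43%

Deflate each year: 2008 → 8352.9/1.395 = 5987.74; 2015 → 12999.9/1.914 = 6792.01.
So real GDP changed by 6792.01/5987.74 − 1 = 0.1343, i.e. 13.43%.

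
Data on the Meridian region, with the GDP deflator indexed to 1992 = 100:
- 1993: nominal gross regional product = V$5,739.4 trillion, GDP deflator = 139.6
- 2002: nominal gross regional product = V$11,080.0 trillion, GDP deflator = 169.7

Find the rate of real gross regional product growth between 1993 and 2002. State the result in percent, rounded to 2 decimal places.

58.81%

Real gross regional product 1993 = 5739.4 / 1.396 = 4111.32.
Real gross regional product 2002 = 11080.0 / 1.697 = 6529.17.
Real growth = 6529.17 / 4111.32 − 1 = 0.5881.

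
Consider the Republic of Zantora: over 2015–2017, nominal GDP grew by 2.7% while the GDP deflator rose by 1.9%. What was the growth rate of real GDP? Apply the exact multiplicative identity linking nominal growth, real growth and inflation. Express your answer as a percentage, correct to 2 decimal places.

(1 + g_nom) = (1 + g_real)(1 + π), so g_real = 1.0270 / 1.0190 − 1 = 0.00785.

0.79%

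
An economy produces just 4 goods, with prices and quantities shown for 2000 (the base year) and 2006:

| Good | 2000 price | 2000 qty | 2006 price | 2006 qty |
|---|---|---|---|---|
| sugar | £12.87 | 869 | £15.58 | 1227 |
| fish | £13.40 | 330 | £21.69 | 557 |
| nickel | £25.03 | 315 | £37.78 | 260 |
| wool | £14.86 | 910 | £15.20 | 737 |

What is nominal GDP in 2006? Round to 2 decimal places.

£52223.19

Nominal GDP 2006 = Σ (p_2006 × q_2006) = 15.58·1227 + 21.69·557 + 37.78·260 + 15.20·737 = 52223.19.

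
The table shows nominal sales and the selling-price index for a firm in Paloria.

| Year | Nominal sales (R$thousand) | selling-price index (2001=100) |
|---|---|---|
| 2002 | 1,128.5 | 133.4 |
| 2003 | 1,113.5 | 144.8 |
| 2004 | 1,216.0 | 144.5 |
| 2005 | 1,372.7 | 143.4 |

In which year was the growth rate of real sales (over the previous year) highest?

2003: real = 1113.5/1.448 = 768.99; growth vs 2002 (845.95) = -9.10%.
2004: real = 1216.0/1.445 = 841.52; growth vs 2003 (768.99) = 9.43%.
2005: real = 1372.7/1.434 = 957.25; growth vs 2004 (841.52) = 13.75%.

2005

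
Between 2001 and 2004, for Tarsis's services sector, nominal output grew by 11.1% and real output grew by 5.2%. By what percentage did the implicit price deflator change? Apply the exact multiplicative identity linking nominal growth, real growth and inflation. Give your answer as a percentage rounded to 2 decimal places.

(1 + g_nom) = (1 + g_real)(1 + π), so π = 1.1110 / 1.0520 − 1 = 0.05608.

5.61%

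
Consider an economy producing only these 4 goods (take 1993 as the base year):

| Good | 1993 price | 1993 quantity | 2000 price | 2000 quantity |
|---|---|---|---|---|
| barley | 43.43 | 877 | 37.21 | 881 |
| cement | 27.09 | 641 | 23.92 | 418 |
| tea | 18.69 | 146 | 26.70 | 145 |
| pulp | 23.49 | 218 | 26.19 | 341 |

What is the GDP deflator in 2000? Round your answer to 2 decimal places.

92.17

Nominal GDP 2000 = 37.21·881 + 23.92·418 + 26.70·145 + 26.19·341 = 55582.86.
Real GDP 2000 (at 1993 prices) = 43.43·881 + 27.09·418 + 18.69·145 + 23.49·341 = 60305.59.
Deflator = Nominal/Real × 100 = 55582.86/60305.59 × 100 = 92.169.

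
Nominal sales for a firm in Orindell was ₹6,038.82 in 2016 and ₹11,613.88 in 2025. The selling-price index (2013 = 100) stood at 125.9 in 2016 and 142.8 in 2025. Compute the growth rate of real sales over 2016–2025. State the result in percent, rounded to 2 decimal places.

Real sales 2016 = 6038.82 / 1.259 = 4796.52.
Real sales 2025 = 11613.88 / 1.428 = 8132.97.
Real growth = 8132.97 / 4796.52 − 1 = 0.6956.

69.56%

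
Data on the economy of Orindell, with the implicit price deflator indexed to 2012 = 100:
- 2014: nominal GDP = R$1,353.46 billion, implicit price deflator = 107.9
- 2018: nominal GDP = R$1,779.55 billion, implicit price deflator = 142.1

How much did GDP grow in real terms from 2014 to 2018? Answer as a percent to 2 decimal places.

Deflate each year: 2014 → 1353.46/1.079 = 1254.37; 2018 → 1779.55/1.421 = 1252.32.
So real GDP changed by 1252.32/1254.37 − 1 = -0.0016, i.e. -0.16%.

-0.16%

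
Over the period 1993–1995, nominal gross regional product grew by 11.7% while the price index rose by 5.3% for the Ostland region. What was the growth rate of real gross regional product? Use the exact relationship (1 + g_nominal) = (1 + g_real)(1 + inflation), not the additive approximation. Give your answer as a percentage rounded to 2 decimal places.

6.08%

(1 + g_nom) = (1 + g_real)(1 + π), so g_real = 1.1170 / 1.0530 − 1 = 0.06078.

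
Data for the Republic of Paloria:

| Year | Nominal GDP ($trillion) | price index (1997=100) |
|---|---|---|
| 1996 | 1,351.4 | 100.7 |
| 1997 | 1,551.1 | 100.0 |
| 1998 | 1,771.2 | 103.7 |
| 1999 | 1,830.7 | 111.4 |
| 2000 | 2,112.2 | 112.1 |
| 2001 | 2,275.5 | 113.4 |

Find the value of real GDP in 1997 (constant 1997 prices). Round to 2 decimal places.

Real GDP 1997 = 1551.1 / 1.000 = 1551.10.

$1,551.10 trillion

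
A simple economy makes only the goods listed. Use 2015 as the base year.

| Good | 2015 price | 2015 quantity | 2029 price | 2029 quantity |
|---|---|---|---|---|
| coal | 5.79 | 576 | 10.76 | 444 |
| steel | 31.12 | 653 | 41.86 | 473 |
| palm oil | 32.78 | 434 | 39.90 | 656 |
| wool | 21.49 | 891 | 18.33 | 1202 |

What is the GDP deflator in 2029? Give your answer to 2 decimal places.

112.63

Nominal GDP 2029 = 10.76·444 + 41.86·473 + 39.90·656 + 18.33·1202 = 72784.28.
Real GDP 2029 (at 2015 prices) = 5.79·444 + 31.12·473 + 32.78·656 + 21.49·1202 = 64625.18.
Deflator = Nominal/Real × 100 = 72784.28/64625.18 × 100 = 112.625.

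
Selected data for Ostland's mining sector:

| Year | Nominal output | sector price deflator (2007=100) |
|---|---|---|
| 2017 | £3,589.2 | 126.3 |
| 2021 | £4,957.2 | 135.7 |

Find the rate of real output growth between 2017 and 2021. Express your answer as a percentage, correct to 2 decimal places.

Real output 2017 = 3589.2 / 1.263 = 2841.81.
Real output 2021 = 4957.2 / 1.357 = 3653.06.
Real growth = 3653.06 / 2841.81 − 1 = 0.2855.

28.55%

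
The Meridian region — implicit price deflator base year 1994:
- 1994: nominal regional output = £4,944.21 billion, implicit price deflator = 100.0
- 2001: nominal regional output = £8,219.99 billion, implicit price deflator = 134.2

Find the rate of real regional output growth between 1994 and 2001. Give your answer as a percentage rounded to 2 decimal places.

Real regional output 1994 = 4944.21 / 1.000 = 4944.21.
Real regional output 2001 = 8219.99 / 1.342 = 6125.18.
Real growth = 6125.18 / 4944.21 − 1 = 0.2389.

23.89%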